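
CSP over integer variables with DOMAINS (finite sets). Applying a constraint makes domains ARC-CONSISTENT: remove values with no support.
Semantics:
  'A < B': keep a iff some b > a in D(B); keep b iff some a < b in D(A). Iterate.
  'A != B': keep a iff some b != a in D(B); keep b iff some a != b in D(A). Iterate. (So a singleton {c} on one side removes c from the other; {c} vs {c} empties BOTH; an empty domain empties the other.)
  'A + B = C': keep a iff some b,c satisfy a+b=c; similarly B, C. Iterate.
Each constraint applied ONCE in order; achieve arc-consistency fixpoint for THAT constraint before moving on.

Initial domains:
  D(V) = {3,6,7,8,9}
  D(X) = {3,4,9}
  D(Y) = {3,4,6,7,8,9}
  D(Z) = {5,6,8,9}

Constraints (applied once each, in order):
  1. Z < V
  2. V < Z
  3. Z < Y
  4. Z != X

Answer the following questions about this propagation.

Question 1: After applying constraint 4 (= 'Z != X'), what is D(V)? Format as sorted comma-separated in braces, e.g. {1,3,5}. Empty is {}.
Constraint 1 (Z < V) on D(Z)={5,6,8,9} D(V)={3,6,7,8,9}: Z {5,6,8,9}->{5,6,8}; V {3,6,7,8,9}->{6,7,8,9}
Constraint 2 (V < Z) on D(V)={6,7,8,9} D(Z)={5,6,8}: V {6,7,8,9}->{6,7}; Z {5,6,8}->{8}
Constraint 3 (Z < Y) on D(Z)={8} D(Y)={3,4,6,7,8,9}: Y {3,4,6,7,8,9}->{9}
Constraint 4 (Z != X) on D(Z)={8} D(X)={3,4,9}: no change
So after constraint 4: D(V) = {6,7}

Answer: {6,7}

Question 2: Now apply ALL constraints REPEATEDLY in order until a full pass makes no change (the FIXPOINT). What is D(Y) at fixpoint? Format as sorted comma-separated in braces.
pass 0 (initial): D(Y)={3,4,6,7,8,9}
pass 1: V {3,6,7,8,9}->{6,7}; Y {3,4,6,7,8,9}->{9}; Z {5,6,8,9}->{8}
pass 2: V {6,7}->{}; X {3,4,9}->{}; Y {9}->{}; Z {8}->{}
pass 3: no change
Fixpoint after 3 passes: D(Y) = {}

Answer: {}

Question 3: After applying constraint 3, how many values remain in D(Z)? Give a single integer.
Answer: 1

Derivation:
Constraint 1 (Z < V) on D(Z)={5,6,8,9} D(V)={3,6,7,8,9}: Z {5,6,8,9}->{5,6,8}; V {3,6,7,8,9}->{6,7,8,9}
Constraint 2 (V < Z) on D(V)={6,7,8,9} D(Z)={5,6,8}: V {6,7,8,9}->{6,7}; Z {5,6,8}->{8}
Constraint 3 (Z < Y) on D(Z)={8} D(Y)={3,4,6,7,8,9}: Y {3,4,6,7,8,9}->{9}
So after constraint 3: D(Z)={8}, size = 1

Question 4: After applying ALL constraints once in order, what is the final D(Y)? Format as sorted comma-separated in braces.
Constraint 1 (Z < V) on D(Z)={5,6,8,9} D(V)={3,6,7,8,9}: Z {5,6,8,9}->{5,6,8}; V {3,6,7,8,9}->{6,7,8,9}
Constraint 2 (V < Z) on D(V)={6,7,8,9} D(Z)={5,6,8}: V {6,7,8,9}->{6,7}; Z {5,6,8}->{8}
Constraint 3 (Z < Y) on D(Z)={8} D(Y)={3,4,6,7,8,9}: Y {3,4,6,7,8,9}->{9}
Constraint 4 (Z != X) on D(Z)={8} D(X)={3,4,9}: no change
So after all 4 constraints: D(Y) = {9}

Answer: {9}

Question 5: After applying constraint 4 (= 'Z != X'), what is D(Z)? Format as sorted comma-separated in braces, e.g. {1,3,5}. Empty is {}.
Constraint 1 (Z < V) on D(Z)={5,6,8,9} D(V)={3,6,7,8,9}: Z {5,6,8,9}->{5,6,8}; V {3,6,7,8,9}->{6,7,8,9}
Constraint 2 (V < Z) on D(V)={6,7,8,9} D(Z)={5,6,8}: V {6,7,8,9}->{6,7}; Z {5,6,8}->{8}
Constraint 3 (Z < Y) on D(Z)={8} D(Y)={3,4,6,7,8,9}: Y {3,4,6,7,8,9}->{9}
Constraint 4 (Z != X) on D(Z)={8} D(X)={3,4,9}: no change
So after constraint 4: D(Z) = {8}

Answer: {8}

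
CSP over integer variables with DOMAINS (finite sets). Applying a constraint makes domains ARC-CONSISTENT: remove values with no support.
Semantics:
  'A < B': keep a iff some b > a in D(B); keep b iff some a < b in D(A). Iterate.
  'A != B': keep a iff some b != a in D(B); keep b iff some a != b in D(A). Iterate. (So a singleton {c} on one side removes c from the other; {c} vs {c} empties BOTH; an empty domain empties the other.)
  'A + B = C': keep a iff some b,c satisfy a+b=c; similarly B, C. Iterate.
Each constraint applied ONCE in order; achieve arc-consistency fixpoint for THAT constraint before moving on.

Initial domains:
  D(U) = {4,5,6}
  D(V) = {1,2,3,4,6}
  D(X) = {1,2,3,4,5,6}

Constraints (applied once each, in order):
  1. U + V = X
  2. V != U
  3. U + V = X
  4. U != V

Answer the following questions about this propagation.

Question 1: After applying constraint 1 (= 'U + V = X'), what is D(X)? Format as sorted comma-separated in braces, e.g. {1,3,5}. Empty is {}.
Constraint 1 (U + V = X) on D(U)={4,5,6} D(V)={1,2,3,4,6} D(X)={1,2,3,4,5,6}: U {4,5,6}->{4,5}; V {1,2,3,4,6}->{1,2}; X {1,2,3,4,5,6}->{5,6}
So after constraint 1: D(X) = {5,6}

Answer: {5,6}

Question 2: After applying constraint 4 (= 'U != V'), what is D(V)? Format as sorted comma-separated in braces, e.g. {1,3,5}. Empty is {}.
Constraint 1 (U + V = X) on D(U)={4,5,6} D(V)={1,2,3,4,6} D(X)={1,2,3,4,5,6}: U {4,5,6}->{4,5}; V {1,2,3,4,6}->{1,2}; X {1,2,3,4,5,6}->{5,6}
Constraint 2 (V != U) on D(V)={1,2} D(U)={4,5}: no change
Constraint 3 (U + V = X) on D(U)={4,5} D(V)={1,2} D(X)={5,6}: no change
Constraint 4 (U != V) on D(U)={4,5} D(V)={1,2}: no change
So after constraint 4: D(V) = {1,2}

Answer: {1,2}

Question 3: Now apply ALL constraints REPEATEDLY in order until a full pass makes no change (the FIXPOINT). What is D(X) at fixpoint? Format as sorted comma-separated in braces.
Answer: {5,6}

Derivation:
pass 0 (initial): D(X)={1,2,3,4,5,6}
pass 1: U {4,5,6}->{4,5}; V {1,2,3,4,6}->{1,2}; X {1,2,3,4,5,6}->{5,6}
pass 2: no change
Fixpoint after 2 passes: D(X) = {5,6}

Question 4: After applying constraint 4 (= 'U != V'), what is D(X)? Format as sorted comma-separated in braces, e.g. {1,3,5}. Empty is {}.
Answer: {5,6}

Derivation:
Constraint 1 (U + V = X) on D(U)={4,5,6} D(V)={1,2,3,4,6} D(X)={1,2,3,4,5,6}: U {4,5,6}->{4,5}; V {1,2,3,4,6}->{1,2}; X {1,2,3,4,5,6}->{5,6}
Constraint 2 (V != U) on D(V)={1,2} D(U)={4,5}: no change
Constraint 3 (U + V = X) on D(U)={4,5} D(V)={1,2} D(X)={5,6}: no change
Constraint 4 (U != V) on D(U)={4,5} D(V)={1,2}: no change
So after constraint 4: D(X) = {5,6}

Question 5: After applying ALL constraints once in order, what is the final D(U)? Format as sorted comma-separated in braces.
Answer: {4,5}

Derivation:
Constraint 1 (U + V = X) on D(U)={4,5,6} D(V)={1,2,3,4,6} D(X)={1,2,3,4,5,6}: U {4,5,6}->{4,5}; V {1,2,3,4,6}->{1,2}; X {1,2,3,4,5,6}->{5,6}
Constraint 2 (V != U) on D(V)={1,2} D(U)={4,5}: no change
Constraint 3 (U + V = X) on D(U)={4,5} D(V)={1,2} D(X)={5,6}: no change
Constraint 4 (U != V) on D(U)={4,5} D(V)={1,2}: no change
So after all 4 constraints: D(U) = {4,5}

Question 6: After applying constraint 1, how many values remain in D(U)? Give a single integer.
Answer: 2

Derivation:
Constraint 1 (U + V = X) on D(U)={4,5,6} D(V)={1,2,3,4,6} D(X)={1,2,3,4,5,6}: U {4,5,6}->{4,5}; V {1,2,3,4,6}->{1,2}; X {1,2,3,4,5,6}->{5,6}
So after constraint 1: D(U)={4,5}, size = 2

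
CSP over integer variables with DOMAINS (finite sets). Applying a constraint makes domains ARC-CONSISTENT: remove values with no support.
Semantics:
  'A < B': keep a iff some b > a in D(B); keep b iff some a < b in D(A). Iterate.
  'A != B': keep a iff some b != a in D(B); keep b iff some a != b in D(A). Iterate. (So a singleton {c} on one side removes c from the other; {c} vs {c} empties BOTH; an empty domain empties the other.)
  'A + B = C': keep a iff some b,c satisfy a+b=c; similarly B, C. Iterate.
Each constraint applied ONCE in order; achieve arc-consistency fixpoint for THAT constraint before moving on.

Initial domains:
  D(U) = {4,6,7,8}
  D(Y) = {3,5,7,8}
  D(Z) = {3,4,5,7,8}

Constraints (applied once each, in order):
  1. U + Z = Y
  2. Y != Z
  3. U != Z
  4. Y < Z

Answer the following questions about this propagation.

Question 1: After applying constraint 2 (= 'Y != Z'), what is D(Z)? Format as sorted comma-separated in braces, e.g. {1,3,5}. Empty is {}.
Answer: {3,4}

Derivation:
Constraint 1 (U + Z = Y) on D(U)={4,6,7,8} D(Z)={3,4,5,7,8} D(Y)={3,5,7,8}: U {4,6,7,8}->{4}; Z {3,4,5,7,8}->{3,4}; Y {3,5,7,8}->{7,8}
Constraint 2 (Y != Z) on D(Y)={7,8} D(Z)={3,4}: no change
So after constraint 2: D(Z) = {3,4}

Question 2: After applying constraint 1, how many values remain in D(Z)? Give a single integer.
Answer: 2

Derivation:
Constraint 1 (U + Z = Y) on D(U)={4,6,7,8} D(Z)={3,4,5,7,8} D(Y)={3,5,7,8}: U {4,6,7,8}->{4}; Z {3,4,5,7,8}->{3,4}; Y {3,5,7,8}->{7,8}
So after constraint 1: D(Z)={3,4}, size = 2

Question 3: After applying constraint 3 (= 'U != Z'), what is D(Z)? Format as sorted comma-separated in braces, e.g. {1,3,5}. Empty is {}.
Constraint 1 (U + Z = Y) on D(U)={4,6,7,8} D(Z)={3,4,5,7,8} D(Y)={3,5,7,8}: U {4,6,7,8}->{4}; Z {3,4,5,7,8}->{3,4}; Y {3,5,7,8}->{7,8}
Constraint 2 (Y != Z) on D(Y)={7,8} D(Z)={3,4}: no change
Constraint 3 (U != Z) on D(U)={4} D(Z)={3,4}: Z {3,4}->{3}
So after constraint 3: D(Z) = {3}

Answer: {3}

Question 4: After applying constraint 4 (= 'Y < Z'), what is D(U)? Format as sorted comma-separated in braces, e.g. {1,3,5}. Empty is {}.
Answer: {4}

Derivation:
Constraint 1 (U + Z = Y) on D(U)={4,6,7,8} D(Z)={3,4,5,7,8} D(Y)={3,5,7,8}: U {4,6,7,8}->{4}; Z {3,4,5,7,8}->{3,4}; Y {3,5,7,8}->{7,8}
Constraint 2 (Y != Z) on D(Y)={7,8} D(Z)={3,4}: no change
Constraint 3 (U != Z) on D(U)={4} D(Z)={3,4}: Z {3,4}->{3}
Constraint 4 (Y < Z) on D(Y)={7,8} D(Z)={3}: Y {7,8}->{}; Z {3}->{}
So after constraint 4: D(U) = {4}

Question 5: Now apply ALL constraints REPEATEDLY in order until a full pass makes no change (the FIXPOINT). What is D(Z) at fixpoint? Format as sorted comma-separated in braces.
pass 0 (initial): D(Z)={3,4,5,7,8}
pass 1: U {4,6,7,8}->{4}; Y {3,5,7,8}->{}; Z {3,4,5,7,8}->{}
pass 2: U {4}->{}
pass 3: no change
Fixpoint after 3 passes: D(Z) = {}

Answer: {}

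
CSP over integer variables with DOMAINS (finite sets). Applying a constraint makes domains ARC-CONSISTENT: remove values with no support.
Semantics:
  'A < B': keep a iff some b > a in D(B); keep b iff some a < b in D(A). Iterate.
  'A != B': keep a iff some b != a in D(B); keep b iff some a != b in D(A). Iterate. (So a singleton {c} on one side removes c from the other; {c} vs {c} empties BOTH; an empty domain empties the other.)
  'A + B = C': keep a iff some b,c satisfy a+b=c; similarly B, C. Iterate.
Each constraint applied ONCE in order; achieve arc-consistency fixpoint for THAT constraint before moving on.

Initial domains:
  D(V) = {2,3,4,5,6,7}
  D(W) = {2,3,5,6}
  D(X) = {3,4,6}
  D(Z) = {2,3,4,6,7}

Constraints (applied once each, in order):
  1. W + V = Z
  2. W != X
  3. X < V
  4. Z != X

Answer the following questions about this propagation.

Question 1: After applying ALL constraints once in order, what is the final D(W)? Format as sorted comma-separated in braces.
Constraint 1 (W + V = Z) on D(W)={2,3,5,6} D(V)={2,3,4,5,6,7} D(Z)={2,3,4,6,7}: W {2,3,5,6}->{2,3,5}; V {2,3,4,5,6,7}->{2,3,4,5}; Z {2,3,4,6,7}->{4,6,7}
Constraint 2 (W != X) on D(W)={2,3,5} D(X)={3,4,6}: no change
Constraint 3 (X < V) on D(X)={3,4,6} D(V)={2,3,4,5}: X {3,4,6}->{3,4}; V {2,3,4,5}->{4,5}
Constraint 4 (Z != X) on D(Z)={4,6,7} D(X)={3,4}: no change
So after all 4 constraints: D(W) = {2,3,5}

Answer: {2,3,5}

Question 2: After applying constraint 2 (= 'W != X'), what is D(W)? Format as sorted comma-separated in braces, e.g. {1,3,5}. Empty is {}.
Constraint 1 (W + V = Z) on D(W)={2,3,5,6} D(V)={2,3,4,5,6,7} D(Z)={2,3,4,6,7}: W {2,3,5,6}->{2,3,5}; V {2,3,4,5,6,7}->{2,3,4,5}; Z {2,3,4,6,7}->{4,6,7}
Constraint 2 (W != X) on D(W)={2,3,5} D(X)={3,4,6}: no change
So after constraint 2: D(W) = {2,3,5}

Answer: {2,3,5}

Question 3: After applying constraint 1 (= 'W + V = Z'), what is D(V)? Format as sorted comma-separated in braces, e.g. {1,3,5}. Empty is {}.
Answer: {2,3,4,5}

Derivation:
Constraint 1 (W + V = Z) on D(W)={2,3,5,6} D(V)={2,3,4,5,6,7} D(Z)={2,3,4,6,7}: W {2,3,5,6}->{2,3,5}; V {2,3,4,5,6,7}->{2,3,4,5}; Z {2,3,4,6,7}->{4,6,7}
So after constraint 1: D(V) = {2,3,4,5}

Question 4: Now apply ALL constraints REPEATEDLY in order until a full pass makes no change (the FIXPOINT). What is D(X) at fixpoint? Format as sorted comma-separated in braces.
Answer: {3,4}

Derivation:
pass 0 (initial): D(X)={3,4,6}
pass 1: V {2,3,4,5,6,7}->{4,5}; W {2,3,5,6}->{2,3,5}; X {3,4,6}->{3,4}; Z {2,3,4,6,7}->{4,6,7}
pass 2: W {2,3,5}->{2,3}; Z {4,6,7}->{6,7}
pass 3: no change
Fixpoint after 3 passes: D(X) = {3,4}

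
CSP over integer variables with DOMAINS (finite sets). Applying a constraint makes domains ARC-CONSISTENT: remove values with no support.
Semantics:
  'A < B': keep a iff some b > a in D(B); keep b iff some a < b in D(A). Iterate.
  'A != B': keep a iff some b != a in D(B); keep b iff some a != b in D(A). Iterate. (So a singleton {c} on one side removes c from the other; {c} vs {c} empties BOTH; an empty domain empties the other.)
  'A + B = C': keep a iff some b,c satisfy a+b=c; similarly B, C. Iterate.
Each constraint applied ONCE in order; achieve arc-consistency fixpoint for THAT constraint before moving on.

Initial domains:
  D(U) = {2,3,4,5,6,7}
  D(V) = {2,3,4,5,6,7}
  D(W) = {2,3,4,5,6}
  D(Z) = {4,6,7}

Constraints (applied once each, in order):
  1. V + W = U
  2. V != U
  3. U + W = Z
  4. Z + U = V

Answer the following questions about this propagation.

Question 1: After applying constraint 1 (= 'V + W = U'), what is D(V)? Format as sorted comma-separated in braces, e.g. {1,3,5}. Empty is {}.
Constraint 1 (V + W = U) on D(V)={2,3,4,5,6,7} D(W)={2,3,4,5,6} D(U)={2,3,4,5,6,7}: V {2,3,4,5,6,7}->{2,3,4,5}; W {2,3,4,5,6}->{2,3,4,5}; U {2,3,4,5,6,7}->{4,5,6,7}
So after constraint 1: D(V) = {2,3,4,5}

Answer: {2,3,4,5}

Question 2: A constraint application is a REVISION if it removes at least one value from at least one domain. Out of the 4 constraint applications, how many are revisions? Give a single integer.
Constraint 1 (V + W = U) on D(V)={2,3,4,5,6,7} D(W)={2,3,4,5,6} D(U)={2,3,4,5,6,7}: V {2,3,4,5,6,7}->{2,3,4,5}; W {2,3,4,5,6}->{2,3,4,5}; U {2,3,4,5,6,7}->{4,5,6,7} => REVISION
Constraint 2 (V != U) on D(V)={2,3,4,5} D(U)={4,5,6,7}: no change => not a revision
Constraint 3 (U + W = Z) on D(U)={4,5,6,7} D(W)={2,3,4,5} D(Z)={4,6,7}: U {4,5,6,7}->{4,5}; W {2,3,4,5}->{2,3}; Z {4,6,7}->{6,7} => REVISION
Constraint 4 (Z + U = V) on D(Z)={6,7} D(U)={4,5} D(V)={2,3,4,5}: Z {6,7}->{}; U {4,5}->{}; V {2,3,4,5}->{} => REVISION
Total revisions = 3

Answer: 3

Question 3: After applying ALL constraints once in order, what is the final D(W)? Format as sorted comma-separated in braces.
Constraint 1 (V + W = U) on D(V)={2,3,4,5,6,7} D(W)={2,3,4,5,6} D(U)={2,3,4,5,6,7}: V {2,3,4,5,6,7}->{2,3,4,5}; W {2,3,4,5,6}->{2,3,4,5}; U {2,3,4,5,6,7}->{4,5,6,7}
Constraint 2 (V != U) on D(V)={2,3,4,5} D(U)={4,5,6,7}: no change
Constraint 3 (U + W = Z) on D(U)={4,5,6,7} D(W)={2,3,4,5} D(Z)={4,6,7}: U {4,5,6,7}->{4,5}; W {2,3,4,5}->{2,3}; Z {4,6,7}->{6,7}
Constraint 4 (Z + U = V) on D(Z)={6,7} D(U)={4,5} D(V)={2,3,4,5}: Z {6,7}->{}; U {4,5}->{}; V {2,3,4,5}->{}
So after all 4 constraints: D(W) = {2,3}

Answer: {2,3}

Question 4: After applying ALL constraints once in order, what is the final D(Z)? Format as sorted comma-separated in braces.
Answer: {}

Derivation:
Constraint 1 (V + W = U) on D(V)={2,3,4,5,6,7} D(W)={2,3,4,5,6} D(U)={2,3,4,5,6,7}: V {2,3,4,5,6,7}->{2,3,4,5}; W {2,3,4,5,6}->{2,3,4,5}; U {2,3,4,5,6,7}->{4,5,6,7}
Constraint 2 (V != U) on D(V)={2,3,4,5} D(U)={4,5,6,7}: no change
Constraint 3 (U + W = Z) on D(U)={4,5,6,7} D(W)={2,3,4,5} D(Z)={4,6,7}: U {4,5,6,7}->{4,5}; W {2,3,4,5}->{2,3}; Z {4,6,7}->{6,7}
Constraint 4 (Z + U = V) on D(Z)={6,7} D(U)={4,5} D(V)={2,3,4,5}: Z {6,7}->{}; U {4,5}->{}; V {2,3,4,5}->{}
So after all 4 constraints: D(Z) = {}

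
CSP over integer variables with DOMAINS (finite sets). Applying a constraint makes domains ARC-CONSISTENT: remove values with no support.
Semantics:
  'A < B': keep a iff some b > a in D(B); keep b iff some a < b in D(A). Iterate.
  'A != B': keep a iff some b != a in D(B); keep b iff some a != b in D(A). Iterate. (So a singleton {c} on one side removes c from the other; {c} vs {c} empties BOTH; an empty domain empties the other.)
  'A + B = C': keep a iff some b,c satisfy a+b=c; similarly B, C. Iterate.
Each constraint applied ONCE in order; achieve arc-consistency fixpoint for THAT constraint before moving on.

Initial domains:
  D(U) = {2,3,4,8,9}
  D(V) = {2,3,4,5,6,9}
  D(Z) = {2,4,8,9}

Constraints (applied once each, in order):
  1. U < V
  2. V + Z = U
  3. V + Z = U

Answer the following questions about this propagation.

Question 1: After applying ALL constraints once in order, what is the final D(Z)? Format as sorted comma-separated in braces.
Constraint 1 (U < V) on D(U)={2,3,4,8,9} D(V)={2,3,4,5,6,9}: U {2,3,4,8,9}->{2,3,4,8}; V {2,3,4,5,6,9}->{3,4,5,6,9}
Constraint 2 (V + Z = U) on D(V)={3,4,5,6,9} D(Z)={2,4,8,9} D(U)={2,3,4,8}: V {3,4,5,6,9}->{4,6}; Z {2,4,8,9}->{2,4}; U {2,3,4,8}->{8}
Constraint 3 (V + Z = U) on D(V)={4,6} D(Z)={2,4} D(U)={8}: no change
So after all 3 constraints: D(Z) = {2,4}

Answer: {2,4}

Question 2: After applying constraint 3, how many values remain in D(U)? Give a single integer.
Answer: 1

Derivation:
Constraint 1 (U < V) on D(U)={2,3,4,8,9} D(V)={2,3,4,5,6,9}: U {2,3,4,8,9}->{2,3,4,8}; V {2,3,4,5,6,9}->{3,4,5,6,9}
Constraint 2 (V + Z = U) on D(V)={3,4,5,6,9} D(Z)={2,4,8,9} D(U)={2,3,4,8}: V {3,4,5,6,9}->{4,6}; Z {2,4,8,9}->{2,4}; U {2,3,4,8}->{8}
Constraint 3 (V + Z = U) on D(V)={4,6} D(Z)={2,4} D(U)={8}: no change
So after constraint 3: D(U)={8}, size = 1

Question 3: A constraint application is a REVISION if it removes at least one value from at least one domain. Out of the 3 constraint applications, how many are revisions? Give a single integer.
Answer: 2

Derivation:
Constraint 1 (U < V) on D(U)={2,3,4,8,9} D(V)={2,3,4,5,6,9}: U {2,3,4,8,9}->{2,3,4,8}; V {2,3,4,5,6,9}->{3,4,5,6,9} => REVISION
Constraint 2 (V + Z = U) on D(V)={3,4,5,6,9} D(Z)={2,4,8,9} D(U)={2,3,4,8}: V {3,4,5,6,9}->{4,6}; Z {2,4,8,9}->{2,4}; U {2,3,4,8}->{8} => REVISION
Constraint 3 (V + Z = U) on D(V)={4,6} D(Z)={2,4} D(U)={8}: no change => not a revision
Total revisions = 2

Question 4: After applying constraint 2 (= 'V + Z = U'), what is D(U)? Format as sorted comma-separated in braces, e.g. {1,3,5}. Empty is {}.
Constraint 1 (U < V) on D(U)={2,3,4,8,9} D(V)={2,3,4,5,6,9}: U {2,3,4,8,9}->{2,3,4,8}; V {2,3,4,5,6,9}->{3,4,5,6,9}
Constraint 2 (V + Z = U) on D(V)={3,4,5,6,9} D(Z)={2,4,8,9} D(U)={2,3,4,8}: V {3,4,5,6,9}->{4,6}; Z {2,4,8,9}->{2,4}; U {2,3,4,8}->{8}
So after constraint 2: D(U) = {8}

Answer: {8}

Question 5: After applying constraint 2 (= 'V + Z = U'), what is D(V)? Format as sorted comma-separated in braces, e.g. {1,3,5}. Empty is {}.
Answer: {4,6}

Derivation:
Constraint 1 (U < V) on D(U)={2,3,4,8,9} D(V)={2,3,4,5,6,9}: U {2,3,4,8,9}->{2,3,4,8}; V {2,3,4,5,6,9}->{3,4,5,6,9}
Constraint 2 (V + Z = U) on D(V)={3,4,5,6,9} D(Z)={2,4,8,9} D(U)={2,3,4,8}: V {3,4,5,6,9}->{4,6}; Z {2,4,8,9}->{2,4}; U {2,3,4,8}->{8}
So after constraint 2: D(V) = {4,6}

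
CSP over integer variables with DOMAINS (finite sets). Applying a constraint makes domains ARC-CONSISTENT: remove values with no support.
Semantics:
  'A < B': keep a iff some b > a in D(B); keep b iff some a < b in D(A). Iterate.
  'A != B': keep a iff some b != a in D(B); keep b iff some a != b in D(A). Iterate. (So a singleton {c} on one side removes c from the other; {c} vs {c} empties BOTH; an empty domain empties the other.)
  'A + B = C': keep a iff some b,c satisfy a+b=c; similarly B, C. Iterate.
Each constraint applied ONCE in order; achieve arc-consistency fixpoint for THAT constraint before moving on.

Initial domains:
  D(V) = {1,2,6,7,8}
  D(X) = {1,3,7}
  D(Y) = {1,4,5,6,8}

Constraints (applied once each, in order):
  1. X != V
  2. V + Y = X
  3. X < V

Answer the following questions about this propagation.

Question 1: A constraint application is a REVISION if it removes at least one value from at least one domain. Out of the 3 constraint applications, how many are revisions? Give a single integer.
Constraint 1 (X != V) on D(X)={1,3,7} D(V)={1,2,6,7,8}: no change => not a revision
Constraint 2 (V + Y = X) on D(V)={1,2,6,7,8} D(Y)={1,4,5,6,8} D(X)={1,3,7}: V {1,2,6,7,8}->{1,2,6}; Y {1,4,5,6,8}->{1,5,6}; X {1,3,7}->{3,7} => REVISION
Constraint 3 (X < V) on D(X)={3,7} D(V)={1,2,6}: X {3,7}->{3}; V {1,2,6}->{6} => REVISION
Total revisions = 2

Answer: 2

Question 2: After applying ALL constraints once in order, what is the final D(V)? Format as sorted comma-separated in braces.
Constraint 1 (X != V) on D(X)={1,3,7} D(V)={1,2,6,7,8}: no change
Constraint 2 (V + Y = X) on D(V)={1,2,6,7,8} D(Y)={1,4,5,6,8} D(X)={1,3,7}: V {1,2,6,7,8}->{1,2,6}; Y {1,4,5,6,8}->{1,5,6}; X {1,3,7}->{3,7}
Constraint 3 (X < V) on D(X)={3,7} D(V)={1,2,6}: X {3,7}->{3}; V {1,2,6}->{6}
So after all 3 constraints: D(V) = {6}

Answer: {6}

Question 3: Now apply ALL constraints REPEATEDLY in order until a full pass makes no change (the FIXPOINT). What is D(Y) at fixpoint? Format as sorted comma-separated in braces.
Answer: {}

Derivation:
pass 0 (initial): D(Y)={1,4,5,6,8}
pass 1: V {1,2,6,7,8}->{6}; X {1,3,7}->{3}; Y {1,4,5,6,8}->{1,5,6}
pass 2: V {6}->{}; X {3}->{}; Y {1,5,6}->{}
pass 3: no change
Fixpoint after 3 passes: D(Y) = {}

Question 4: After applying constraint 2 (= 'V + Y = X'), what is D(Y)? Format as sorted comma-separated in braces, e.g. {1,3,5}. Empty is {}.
Answer: {1,5,6}

Derivation:
Constraint 1 (X != V) on D(X)={1,3,7} D(V)={1,2,6,7,8}: no change
Constraint 2 (V + Y = X) on D(V)={1,2,6,7,8} D(Y)={1,4,5,6,8} D(X)={1,3,7}: V {1,2,6,7,8}->{1,2,6}; Y {1,4,5,6,8}->{1,5,6}; X {1,3,7}->{3,7}
So after constraint 2: D(Y) = {1,5,6}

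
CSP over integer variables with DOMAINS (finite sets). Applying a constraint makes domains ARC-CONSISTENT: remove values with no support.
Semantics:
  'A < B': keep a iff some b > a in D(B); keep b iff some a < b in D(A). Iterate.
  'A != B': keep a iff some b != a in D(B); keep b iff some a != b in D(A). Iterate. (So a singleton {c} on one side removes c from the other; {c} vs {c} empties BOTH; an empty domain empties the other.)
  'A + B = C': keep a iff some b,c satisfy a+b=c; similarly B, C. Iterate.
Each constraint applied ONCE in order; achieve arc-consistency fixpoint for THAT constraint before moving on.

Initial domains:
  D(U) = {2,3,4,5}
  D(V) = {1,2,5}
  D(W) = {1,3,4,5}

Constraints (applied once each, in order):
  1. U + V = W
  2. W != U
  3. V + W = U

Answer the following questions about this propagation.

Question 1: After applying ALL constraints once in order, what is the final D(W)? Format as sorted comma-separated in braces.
Answer: {3}

Derivation:
Constraint 1 (U + V = W) on D(U)={2,3,4,5} D(V)={1,2,5} D(W)={1,3,4,5}: U {2,3,4,5}->{2,3,4}; V {1,2,5}->{1,2}; W {1,3,4,5}->{3,4,5}
Constraint 2 (W != U) on D(W)={3,4,5} D(U)={2,3,4}: no change
Constraint 3 (V + W = U) on D(V)={1,2} D(W)={3,4,5} D(U)={2,3,4}: V {1,2}->{1}; W {3,4,5}->{3}; U {2,3,4}->{4}
So after all 3 constraints: D(W) = {3}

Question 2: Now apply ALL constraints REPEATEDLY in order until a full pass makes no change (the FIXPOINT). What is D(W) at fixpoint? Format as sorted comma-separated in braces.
Answer: {}

Derivation:
pass 0 (initial): D(W)={1,3,4,5}
pass 1: U {2,3,4,5}->{4}; V {1,2,5}->{1}; W {1,3,4,5}->{3}
pass 2: U {4}->{}; V {1}->{}; W {3}->{}
pass 3: no change
Fixpoint after 3 passes: D(W) = {}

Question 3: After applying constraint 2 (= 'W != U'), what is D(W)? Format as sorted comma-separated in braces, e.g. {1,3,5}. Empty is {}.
Answer: {3,4,5}

Derivation:
Constraint 1 (U + V = W) on D(U)={2,3,4,5} D(V)={1,2,5} D(W)={1,3,4,5}: U {2,3,4,5}->{2,3,4}; V {1,2,5}->{1,2}; W {1,3,4,5}->{3,4,5}
Constraint 2 (W != U) on D(W)={3,4,5} D(U)={2,3,4}: no change
So after constraint 2: D(W) = {3,4,5}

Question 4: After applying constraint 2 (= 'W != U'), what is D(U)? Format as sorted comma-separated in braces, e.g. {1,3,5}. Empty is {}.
Constraint 1 (U + V = W) on D(U)={2,3,4,5} D(V)={1,2,5} D(W)={1,3,4,5}: U {2,3,4,5}->{2,3,4}; V {1,2,5}->{1,2}; W {1,3,4,5}->{3,4,5}
Constraint 2 (W != U) on D(W)={3,4,5} D(U)={2,3,4}: no change
So after constraint 2: D(U) = {2,3,4}

Answer: {2,3,4}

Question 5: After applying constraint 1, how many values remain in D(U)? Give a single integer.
Constraint 1 (U + V = W) on D(U)={2,3,4,5} D(V)={1,2,5} D(W)={1,3,4,5}: U {2,3,4,5}->{2,3,4}; V {1,2,5}->{1,2}; W {1,3,4,5}->{3,4,5}
So after constraint 1: D(U)={2,3,4}, size = 3

Answer: 3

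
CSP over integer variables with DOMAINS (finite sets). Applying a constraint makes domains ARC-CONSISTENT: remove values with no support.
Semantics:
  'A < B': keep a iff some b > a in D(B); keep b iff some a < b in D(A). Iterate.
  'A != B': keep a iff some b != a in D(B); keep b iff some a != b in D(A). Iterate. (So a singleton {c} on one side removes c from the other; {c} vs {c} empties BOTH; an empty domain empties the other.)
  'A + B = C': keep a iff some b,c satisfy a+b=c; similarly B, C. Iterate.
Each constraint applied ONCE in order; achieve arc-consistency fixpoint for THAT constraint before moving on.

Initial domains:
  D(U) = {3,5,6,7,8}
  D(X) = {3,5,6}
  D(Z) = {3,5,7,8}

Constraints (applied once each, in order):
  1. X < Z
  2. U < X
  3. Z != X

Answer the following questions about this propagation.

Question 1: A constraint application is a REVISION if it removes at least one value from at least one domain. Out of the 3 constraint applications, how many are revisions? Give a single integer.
Constraint 1 (X < Z) on D(X)={3,5,6} D(Z)={3,5,7,8}: Z {3,5,7,8}->{5,7,8} => REVISION
Constraint 2 (U < X) on D(U)={3,5,6,7,8} D(X)={3,5,6}: U {3,5,6,7,8}->{3,5}; X {3,5,6}->{5,6} => REVISION
Constraint 3 (Z != X) on D(Z)={5,7,8} D(X)={5,6}: no change => not a revision
Total revisions = 2

Answer: 2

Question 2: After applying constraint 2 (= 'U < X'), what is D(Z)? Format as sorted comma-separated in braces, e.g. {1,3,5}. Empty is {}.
Answer: {5,7,8}

Derivation:
Constraint 1 (X < Z) on D(X)={3,5,6} D(Z)={3,5,7,8}: Z {3,5,7,8}->{5,7,8}
Constraint 2 (U < X) on D(U)={3,5,6,7,8} D(X)={3,5,6}: U {3,5,6,7,8}->{3,5}; X {3,5,6}->{5,6}
So after constraint 2: D(Z) = {5,7,8}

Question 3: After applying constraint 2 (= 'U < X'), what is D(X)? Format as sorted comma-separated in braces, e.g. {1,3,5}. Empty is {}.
Constraint 1 (X < Z) on D(X)={3,5,6} D(Z)={3,5,7,8}: Z {3,5,7,8}->{5,7,8}
Constraint 2 (U < X) on D(U)={3,5,6,7,8} D(X)={3,5,6}: U {3,5,6,7,8}->{3,5}; X {3,5,6}->{5,6}
So after constraint 2: D(X) = {5,6}

Answer: {5,6}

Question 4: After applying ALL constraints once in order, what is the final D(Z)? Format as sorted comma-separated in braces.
Answer: {5,7,8}

Derivation:
Constraint 1 (X < Z) on D(X)={3,5,6} D(Z)={3,5,7,8}: Z {3,5,7,8}->{5,7,8}
Constraint 2 (U < X) on D(U)={3,5,6,7,8} D(X)={3,5,6}: U {3,5,6,7,8}->{3,5}; X {3,5,6}->{5,6}
Constraint 3 (Z != X) on D(Z)={5,7,8} D(X)={5,6}: no change
So after all 3 constraints: D(Z) = {5,7,8}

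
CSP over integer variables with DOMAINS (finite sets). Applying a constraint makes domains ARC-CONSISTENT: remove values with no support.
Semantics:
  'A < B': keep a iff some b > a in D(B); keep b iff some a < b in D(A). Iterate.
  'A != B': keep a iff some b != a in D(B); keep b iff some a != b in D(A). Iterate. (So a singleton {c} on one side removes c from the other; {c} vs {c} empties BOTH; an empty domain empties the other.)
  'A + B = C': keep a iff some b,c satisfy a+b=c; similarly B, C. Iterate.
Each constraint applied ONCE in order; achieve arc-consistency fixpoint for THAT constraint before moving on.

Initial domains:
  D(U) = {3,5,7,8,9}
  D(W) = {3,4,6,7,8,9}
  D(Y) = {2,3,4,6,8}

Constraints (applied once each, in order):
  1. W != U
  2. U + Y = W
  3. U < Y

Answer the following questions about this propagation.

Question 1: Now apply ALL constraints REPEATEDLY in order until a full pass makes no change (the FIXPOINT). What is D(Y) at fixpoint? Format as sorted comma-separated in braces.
pass 0 (initial): D(Y)={2,3,4,6,8}
pass 1: U {3,5,7,8,9}->{3,5}; W {3,4,6,7,8,9}->{6,7,8,9}; Y {2,3,4,6,8}->{4,6}
pass 2: W {6,7,8,9}->{7,9}
pass 3: no change
Fixpoint after 3 passes: D(Y) = {4,6}

Answer: {4,6}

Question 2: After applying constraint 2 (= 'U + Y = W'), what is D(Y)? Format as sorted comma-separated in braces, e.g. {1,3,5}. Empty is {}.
Answer: {2,3,4,6}

Derivation:
Constraint 1 (W != U) on D(W)={3,4,6,7,8,9} D(U)={3,5,7,8,9}: no change
Constraint 2 (U + Y = W) on D(U)={3,5,7,8,9} D(Y)={2,3,4,6,8} D(W)={3,4,6,7,8,9}: U {3,5,7,8,9}->{3,5,7}; Y {2,3,4,6,8}->{2,3,4,6}; W {3,4,6,7,8,9}->{6,7,8,9}
So after constraint 2: D(Y) = {2,3,4,6}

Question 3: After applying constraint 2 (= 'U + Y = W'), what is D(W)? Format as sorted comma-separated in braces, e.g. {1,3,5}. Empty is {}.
Constraint 1 (W != U) on D(W)={3,4,6,7,8,9} D(U)={3,5,7,8,9}: no change
Constraint 2 (U + Y = W) on D(U)={3,5,7,8,9} D(Y)={2,3,4,6,8} D(W)={3,4,6,7,8,9}: U {3,5,7,8,9}->{3,5,7}; Y {2,3,4,6,8}->{2,3,4,6}; W {3,4,6,7,8,9}->{6,7,8,9}
So after constraint 2: D(W) = {6,7,8,9}

Answer: {6,7,8,9}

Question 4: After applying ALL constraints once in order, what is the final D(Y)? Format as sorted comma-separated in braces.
Constraint 1 (W != U) on D(W)={3,4,6,7,8,9} D(U)={3,5,7,8,9}: no change
Constraint 2 (U + Y = W) on D(U)={3,5,7,8,9} D(Y)={2,3,4,6,8} D(W)={3,4,6,7,8,9}: U {3,5,7,8,9}->{3,5,7}; Y {2,3,4,6,8}->{2,3,4,6}; W {3,4,6,7,8,9}->{6,7,8,9}
Constraint 3 (U < Y) on D(U)={3,5,7} D(Y)={2,3,4,6}: U {3,5,7}->{3,5}; Y {2,3,4,6}->{4,6}
So after all 3 constraints: D(Y) = {4,6}

Answer: {4,6}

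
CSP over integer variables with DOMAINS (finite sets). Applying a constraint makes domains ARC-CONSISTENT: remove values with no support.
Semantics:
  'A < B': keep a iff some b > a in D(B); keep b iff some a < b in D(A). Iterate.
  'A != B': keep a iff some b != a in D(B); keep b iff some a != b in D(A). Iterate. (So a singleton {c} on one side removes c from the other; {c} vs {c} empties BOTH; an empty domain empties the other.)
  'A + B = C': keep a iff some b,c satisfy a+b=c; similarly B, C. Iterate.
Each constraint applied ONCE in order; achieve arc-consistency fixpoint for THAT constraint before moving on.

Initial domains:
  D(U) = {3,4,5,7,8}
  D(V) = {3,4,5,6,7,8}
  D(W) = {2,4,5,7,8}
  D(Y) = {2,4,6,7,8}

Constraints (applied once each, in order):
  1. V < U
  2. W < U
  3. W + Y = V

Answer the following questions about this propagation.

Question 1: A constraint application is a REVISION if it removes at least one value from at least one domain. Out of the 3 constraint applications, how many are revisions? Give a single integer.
Constraint 1 (V < U) on D(V)={3,4,5,6,7,8} D(U)={3,4,5,7,8}: V {3,4,5,6,7,8}->{3,4,5,6,7}; U {3,4,5,7,8}->{4,5,7,8} => REVISION
Constraint 2 (W < U) on D(W)={2,4,5,7,8} D(U)={4,5,7,8}: W {2,4,5,7,8}->{2,4,5,7} => REVISION
Constraint 3 (W + Y = V) on D(W)={2,4,5,7} D(Y)={2,4,6,7,8} D(V)={3,4,5,6,7}: W {2,4,5,7}->{2,4,5}; Y {2,4,6,7,8}->{2,4}; V {3,4,5,6,7}->{4,6,7} => REVISION
Total revisions = 3

Answer: 3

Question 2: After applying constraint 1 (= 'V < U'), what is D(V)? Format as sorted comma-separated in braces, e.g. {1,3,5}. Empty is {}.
Constraint 1 (V < U) on D(V)={3,4,5,6,7,8} D(U)={3,4,5,7,8}: V {3,4,5,6,7,8}->{3,4,5,6,7}; U {3,4,5,7,8}->{4,5,7,8}
So after constraint 1: D(V) = {3,4,5,6,7}

Answer: {3,4,5,6,7}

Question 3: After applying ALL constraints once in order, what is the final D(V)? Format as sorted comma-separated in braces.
Answer: {4,6,7}

Derivation:
Constraint 1 (V < U) on D(V)={3,4,5,6,7,8} D(U)={3,4,5,7,8}: V {3,4,5,6,7,8}->{3,4,5,6,7}; U {3,4,5,7,8}->{4,5,7,8}
Constraint 2 (W < U) on D(W)={2,4,5,7,8} D(U)={4,5,7,8}: W {2,4,5,7,8}->{2,4,5,7}
Constraint 3 (W + Y = V) on D(W)={2,4,5,7} D(Y)={2,4,6,7,8} D(V)={3,4,5,6,7}: W {2,4,5,7}->{2,4,5}; Y {2,4,6,7,8}->{2,4}; V {3,4,5,6,7}->{4,6,7}
So after all 3 constraints: D(V) = {4,6,7}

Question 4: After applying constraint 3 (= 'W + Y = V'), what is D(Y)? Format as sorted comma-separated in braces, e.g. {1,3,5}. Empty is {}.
Constraint 1 (V < U) on D(V)={3,4,5,6,7,8} D(U)={3,4,5,7,8}: V {3,4,5,6,7,8}->{3,4,5,6,7}; U {3,4,5,7,8}->{4,5,7,8}
Constraint 2 (W < U) on D(W)={2,4,5,7,8} D(U)={4,5,7,8}: W {2,4,5,7,8}->{2,4,5,7}
Constraint 3 (W + Y = V) on D(W)={2,4,5,7} D(Y)={2,4,6,7,8} D(V)={3,4,5,6,7}: W {2,4,5,7}->{2,4,5}; Y {2,4,6,7,8}->{2,4}; V {3,4,5,6,7}->{4,6,7}
So after constraint 3: D(Y) = {2,4}

Answer: {2,4}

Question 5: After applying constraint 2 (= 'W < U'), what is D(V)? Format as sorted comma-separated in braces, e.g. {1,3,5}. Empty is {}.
Constraint 1 (V < U) on D(V)={3,4,5,6,7,8} D(U)={3,4,5,7,8}: V {3,4,5,6,7,8}->{3,4,5,6,7}; U {3,4,5,7,8}->{4,5,7,8}
Constraint 2 (W < U) on D(W)={2,4,5,7,8} D(U)={4,5,7,8}: W {2,4,5,7,8}->{2,4,5,7}
So after constraint 2: D(V) = {3,4,5,6,7}

Answer: {3,4,5,6,7}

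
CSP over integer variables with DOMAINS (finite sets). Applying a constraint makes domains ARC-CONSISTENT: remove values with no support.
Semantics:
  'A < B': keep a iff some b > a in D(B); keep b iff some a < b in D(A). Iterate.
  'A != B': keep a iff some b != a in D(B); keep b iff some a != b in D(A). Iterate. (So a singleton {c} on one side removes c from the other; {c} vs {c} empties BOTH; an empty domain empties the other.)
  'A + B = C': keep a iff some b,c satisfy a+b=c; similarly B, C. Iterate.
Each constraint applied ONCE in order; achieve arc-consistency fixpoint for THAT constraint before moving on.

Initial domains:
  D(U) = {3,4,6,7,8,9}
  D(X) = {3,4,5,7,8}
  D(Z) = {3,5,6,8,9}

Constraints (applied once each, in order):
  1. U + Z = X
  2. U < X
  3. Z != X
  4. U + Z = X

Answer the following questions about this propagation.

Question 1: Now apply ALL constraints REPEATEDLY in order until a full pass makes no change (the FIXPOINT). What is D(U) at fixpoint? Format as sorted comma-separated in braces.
pass 0 (initial): D(U)={3,4,6,7,8,9}
pass 1: U {3,4,6,7,8,9}->{3,4}; X {3,4,5,7,8}->{7,8}; Z {3,5,6,8,9}->{3,5}
pass 2: no change
Fixpoint after 2 passes: D(U) = {3,4}

Answer: {3,4}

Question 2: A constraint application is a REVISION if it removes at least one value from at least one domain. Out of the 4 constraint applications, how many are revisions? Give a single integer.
Constraint 1 (U + Z = X) on D(U)={3,4,6,7,8,9} D(Z)={3,5,6,8,9} D(X)={3,4,5,7,8}: U {3,4,6,7,8,9}->{3,4}; Z {3,5,6,8,9}->{3,5}; X {3,4,5,7,8}->{7,8} => REVISION
Constraint 2 (U < X) on D(U)={3,4} D(X)={7,8}: no change => not a revision
Constraint 3 (Z != X) on D(Z)={3,5} D(X)={7,8}: no change => not a revision
Constraint 4 (U + Z = X) on D(U)={3,4} D(Z)={3,5} D(X)={7,8}: no change => not a revision
Total revisions = 1

Answer: 1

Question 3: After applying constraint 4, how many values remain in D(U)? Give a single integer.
Constraint 1 (U + Z = X) on D(U)={3,4,6,7,8,9} D(Z)={3,5,6,8,9} D(X)={3,4,5,7,8}: U {3,4,6,7,8,9}->{3,4}; Z {3,5,6,8,9}->{3,5}; X {3,4,5,7,8}->{7,8}
Constraint 2 (U < X) on D(U)={3,4} D(X)={7,8}: no change
Constraint 3 (Z != X) on D(Z)={3,5} D(X)={7,8}: no change
Constraint 4 (U + Z = X) on D(U)={3,4} D(Z)={3,5} D(X)={7,8}: no change
So after constraint 4: D(U)={3,4}, size = 2

Answer: 2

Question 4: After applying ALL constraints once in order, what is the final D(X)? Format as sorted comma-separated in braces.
Answer: {7,8}

Derivation:
Constraint 1 (U + Z = X) on D(U)={3,4,6,7,8,9} D(Z)={3,5,6,8,9} D(X)={3,4,5,7,8}: U {3,4,6,7,8,9}->{3,4}; Z {3,5,6,8,9}->{3,5}; X {3,4,5,7,8}->{7,8}
Constraint 2 (U < X) on D(U)={3,4} D(X)={7,8}: no change
Constraint 3 (Z != X) on D(Z)={3,5} D(X)={7,8}: no change
Constraint 4 (U + Z = X) on D(U)={3,4} D(Z)={3,5} D(X)={7,8}: no change
So after all 4 constraints: D(X) = {7,8}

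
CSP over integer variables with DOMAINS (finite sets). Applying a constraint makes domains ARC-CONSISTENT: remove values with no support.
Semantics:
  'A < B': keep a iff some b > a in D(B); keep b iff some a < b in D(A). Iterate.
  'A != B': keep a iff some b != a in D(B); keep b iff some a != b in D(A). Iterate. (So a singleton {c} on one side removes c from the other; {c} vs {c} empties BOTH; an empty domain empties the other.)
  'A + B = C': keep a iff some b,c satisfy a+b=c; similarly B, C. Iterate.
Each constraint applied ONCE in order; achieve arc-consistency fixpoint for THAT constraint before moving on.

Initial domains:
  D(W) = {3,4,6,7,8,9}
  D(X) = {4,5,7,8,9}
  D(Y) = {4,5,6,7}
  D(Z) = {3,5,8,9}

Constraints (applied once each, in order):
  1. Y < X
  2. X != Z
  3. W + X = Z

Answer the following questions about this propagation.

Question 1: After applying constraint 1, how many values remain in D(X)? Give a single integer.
Constraint 1 (Y < X) on D(Y)={4,5,6,7} D(X)={4,5,7,8,9}: X {4,5,7,8,9}->{5,7,8,9}
So after constraint 1: D(X)={5,7,8,9}, size = 4

Answer: 4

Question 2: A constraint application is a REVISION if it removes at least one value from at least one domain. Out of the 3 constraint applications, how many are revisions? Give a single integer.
Constraint 1 (Y < X) on D(Y)={4,5,6,7} D(X)={4,5,7,8,9}: X {4,5,7,8,9}->{5,7,8,9} => REVISION
Constraint 2 (X != Z) on D(X)={5,7,8,9} D(Z)={3,5,8,9}: no change => not a revision
Constraint 3 (W + X = Z) on D(W)={3,4,6,7,8,9} D(X)={5,7,8,9} D(Z)={3,5,8,9}: W {3,4,6,7,8,9}->{3,4}; X {5,7,8,9}->{5}; Z {3,5,8,9}->{8,9} => REVISION
Total revisions = 2

Answer: 2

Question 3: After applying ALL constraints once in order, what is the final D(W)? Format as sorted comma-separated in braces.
Constraint 1 (Y < X) on D(Y)={4,5,6,7} D(X)={4,5,7,8,9}: X {4,5,7,8,9}->{5,7,8,9}
Constraint 2 (X != Z) on D(X)={5,7,8,9} D(Z)={3,5,8,9}: no change
Constraint 3 (W + X = Z) on D(W)={3,4,6,7,8,9} D(X)={5,7,8,9} D(Z)={3,5,8,9}: W {3,4,6,7,8,9}->{3,4}; X {5,7,8,9}->{5}; Z {3,5,8,9}->{8,9}
So after all 3 constraints: D(W) = {3,4}

Answer: {3,4}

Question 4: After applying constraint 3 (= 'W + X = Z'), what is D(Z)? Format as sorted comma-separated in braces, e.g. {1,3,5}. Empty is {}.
Answer: {8,9}

Derivation:
Constraint 1 (Y < X) on D(Y)={4,5,6,7} D(X)={4,5,7,8,9}: X {4,5,7,8,9}->{5,7,8,9}
Constraint 2 (X != Z) on D(X)={5,7,8,9} D(Z)={3,5,8,9}: no change
Constraint 3 (W + X = Z) on D(W)={3,4,6,7,8,9} D(X)={5,7,8,9} D(Z)={3,5,8,9}: W {3,4,6,7,8,9}->{3,4}; X {5,7,8,9}->{5}; Z {3,5,8,9}->{8,9}
So after constraint 3: D(Z) = {8,9}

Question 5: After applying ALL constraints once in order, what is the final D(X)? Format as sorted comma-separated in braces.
Constraint 1 (Y < X) on D(Y)={4,5,6,7} D(X)={4,5,7,8,9}: X {4,5,7,8,9}->{5,7,8,9}
Constraint 2 (X != Z) on D(X)={5,7,8,9} D(Z)={3,5,8,9}: no change
Constraint 3 (W + X = Z) on D(W)={3,4,6,7,8,9} D(X)={5,7,8,9} D(Z)={3,5,8,9}: W {3,4,6,7,8,9}->{3,4}; X {5,7,8,9}->{5}; Z {3,5,8,9}->{8,9}
So after all 3 constraints: D(X) = {5}

Answer: {5}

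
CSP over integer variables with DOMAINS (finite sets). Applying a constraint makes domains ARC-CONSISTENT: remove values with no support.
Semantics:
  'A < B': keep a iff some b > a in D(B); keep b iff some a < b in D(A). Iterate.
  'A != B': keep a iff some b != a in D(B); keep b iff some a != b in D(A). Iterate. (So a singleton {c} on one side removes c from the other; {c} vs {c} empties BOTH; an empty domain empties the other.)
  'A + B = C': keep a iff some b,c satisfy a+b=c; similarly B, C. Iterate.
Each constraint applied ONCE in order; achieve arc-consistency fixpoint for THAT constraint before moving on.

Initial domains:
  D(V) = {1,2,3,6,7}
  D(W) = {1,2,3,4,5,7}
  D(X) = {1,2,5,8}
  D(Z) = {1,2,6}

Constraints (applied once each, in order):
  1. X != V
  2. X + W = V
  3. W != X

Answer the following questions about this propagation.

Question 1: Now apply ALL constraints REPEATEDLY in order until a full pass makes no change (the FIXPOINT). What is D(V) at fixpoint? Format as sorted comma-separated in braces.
Answer: {2,3,6,7}

Derivation:
pass 0 (initial): D(V)={1,2,3,6,7}
pass 1: V {1,2,3,6,7}->{2,3,6,7}; W {1,2,3,4,5,7}->{1,2,4,5}; X {1,2,5,8}->{1,2,5}
pass 2: no change
Fixpoint after 2 passes: D(V) = {2,3,6,7}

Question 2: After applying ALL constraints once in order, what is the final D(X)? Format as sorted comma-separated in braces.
Answer: {1,2,5}

Derivation:
Constraint 1 (X != V) on D(X)={1,2,5,8} D(V)={1,2,3,6,7}: no change
Constraint 2 (X + W = V) on D(X)={1,2,5,8} D(W)={1,2,3,4,5,7} D(V)={1,2,3,6,7}: X {1,2,5,8}->{1,2,5}; W {1,2,3,4,5,7}->{1,2,4,5}; V {1,2,3,6,7}->{2,3,6,7}
Constraint 3 (W != X) on D(W)={1,2,4,5} D(X)={1,2,5}: no change
So after all 3 constraints: D(X) = {1,2,5}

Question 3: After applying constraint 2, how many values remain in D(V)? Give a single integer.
Constraint 1 (X != V) on D(X)={1,2,5,8} D(V)={1,2,3,6,7}: no change
Constraint 2 (X + W = V) on D(X)={1,2,5,8} D(W)={1,2,3,4,5,7} D(V)={1,2,3,6,7}: X {1,2,5,8}->{1,2,5}; W {1,2,3,4,5,7}->{1,2,4,5}; V {1,2,3,6,7}->{2,3,6,7}
So after constraint 2: D(V)={2,3,6,7}, size = 4

Answer: 4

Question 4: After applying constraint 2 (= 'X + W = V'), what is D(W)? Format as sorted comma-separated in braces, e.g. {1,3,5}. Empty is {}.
Constraint 1 (X != V) on D(X)={1,2,5,8} D(V)={1,2,3,6,7}: no change
Constraint 2 (X + W = V) on D(X)={1,2,5,8} D(W)={1,2,3,4,5,7} D(V)={1,2,3,6,7}: X {1,2,5,8}->{1,2,5}; W {1,2,3,4,5,7}->{1,2,4,5}; V {1,2,3,6,7}->{2,3,6,7}
So after constraint 2: D(W) = {1,2,4,5}

Answer: {1,2,4,5}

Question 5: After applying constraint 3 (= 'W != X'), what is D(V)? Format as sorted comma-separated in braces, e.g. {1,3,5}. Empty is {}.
Constraint 1 (X != V) on D(X)={1,2,5,8} D(V)={1,2,3,6,7}: no change
Constraint 2 (X + W = V) on D(X)={1,2,5,8} D(W)={1,2,3,4,5,7} D(V)={1,2,3,6,7}: X {1,2,5,8}->{1,2,5}; W {1,2,3,4,5,7}->{1,2,4,5}; V {1,2,3,6,7}->{2,3,6,7}
Constraint 3 (W != X) on D(W)={1,2,4,5} D(X)={1,2,5}: no change
So after constraint 3: D(V) = {2,3,6,7}

Answer: {2,3,6,7}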